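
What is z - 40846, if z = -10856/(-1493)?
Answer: -60972222/1493 ≈ -40839.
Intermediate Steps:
z = 10856/1493 (z = -10856*(-1/1493) = 10856/1493 ≈ 7.2713)
z - 40846 = 10856/1493 - 40846 = -60972222/1493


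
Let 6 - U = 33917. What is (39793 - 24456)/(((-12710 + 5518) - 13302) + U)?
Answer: -15337/54405 ≈ -0.28190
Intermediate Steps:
U = -33911 (U = 6 - 1*33917 = 6 - 33917 = -33911)
(39793 - 24456)/(((-12710 + 5518) - 13302) + U) = (39793 - 24456)/(((-12710 + 5518) - 13302) - 33911) = 15337/((-7192 - 13302) - 33911) = 15337/(-20494 - 33911) = 15337/(-54405) = 15337*(-1/54405) = -15337/54405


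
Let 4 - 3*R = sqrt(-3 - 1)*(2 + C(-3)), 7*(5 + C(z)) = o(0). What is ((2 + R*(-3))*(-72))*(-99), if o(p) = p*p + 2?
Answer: -14256 - 270864*I/7 ≈ -14256.0 - 38695.0*I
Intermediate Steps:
o(p) = 2 + p**2 (o(p) = p**2 + 2 = 2 + p**2)
C(z) = -33/7 (C(z) = -5 + (2 + 0**2)/7 = -5 + (2 + 0)/7 = -5 + (1/7)*2 = -5 + 2/7 = -33/7)
R = 4/3 + 38*I/21 (R = 4/3 - sqrt(-3 - 1)*(2 - 33/7)/3 = 4/3 - sqrt(-4)*(-19)/(3*7) = 4/3 - 2*I*(-19)/(3*7) = 4/3 - (-38)*I/21 = 4/3 + 38*I/21 ≈ 1.3333 + 1.8095*I)
((2 + R*(-3))*(-72))*(-99) = ((2 + (4/3 + 38*I/21)*(-3))*(-72))*(-99) = ((2 + (-4 - 38*I/7))*(-72))*(-99) = ((-2 - 38*I/7)*(-72))*(-99) = (144 + 2736*I/7)*(-99) = -14256 - 270864*I/7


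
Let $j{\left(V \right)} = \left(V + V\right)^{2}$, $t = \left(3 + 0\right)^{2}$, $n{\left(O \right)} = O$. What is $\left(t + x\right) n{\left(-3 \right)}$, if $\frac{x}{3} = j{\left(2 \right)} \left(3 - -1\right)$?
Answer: $-603$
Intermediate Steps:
$t = 9$ ($t = 3^{2} = 9$)
$j{\left(V \right)} = 4 V^{2}$ ($j{\left(V \right)} = \left(2 V\right)^{2} = 4 V^{2}$)
$x = 192$ ($x = 3 \cdot 4 \cdot 2^{2} \left(3 - -1\right) = 3 \cdot 4 \cdot 4 \left(3 + 1\right) = 3 \cdot 16 \cdot 4 = 3 \cdot 64 = 192$)
$\left(t + x\right) n{\left(-3 \right)} = \left(9 + 192\right) \left(-3\right) = 201 \left(-3\right) = -603$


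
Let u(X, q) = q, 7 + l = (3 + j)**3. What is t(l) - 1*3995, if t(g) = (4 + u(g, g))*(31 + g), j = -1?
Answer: -3835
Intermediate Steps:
l = 1 (l = -7 + (3 - 1)**3 = -7 + 2**3 = -7 + 8 = 1)
t(g) = (4 + g)*(31 + g)
t(l) - 1*3995 = (124 + 1**2 + 35*1) - 1*3995 = (124 + 1 + 35) - 3995 = 160 - 3995 = -3835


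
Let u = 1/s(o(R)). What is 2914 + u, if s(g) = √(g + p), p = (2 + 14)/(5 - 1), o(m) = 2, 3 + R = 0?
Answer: 2914 + √6/6 ≈ 2914.4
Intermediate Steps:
R = -3 (R = -3 + 0 = -3)
p = 4 (p = 16/4 = 16*(¼) = 4)
s(g) = √(4 + g) (s(g) = √(g + 4) = √(4 + g))
u = √6/6 (u = 1/(√(4 + 2)) = 1/(√6) = √6/6 ≈ 0.40825)
2914 + u = 2914 + √6/6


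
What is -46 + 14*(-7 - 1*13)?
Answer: -326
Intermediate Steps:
-46 + 14*(-7 - 1*13) = -46 + 14*(-7 - 13) = -46 + 14*(-20) = -46 - 280 = -326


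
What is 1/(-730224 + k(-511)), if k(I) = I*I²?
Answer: -1/134163055 ≈ -7.4536e-9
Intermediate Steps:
k(I) = I³
1/(-730224 + k(-511)) = 1/(-730224 + (-511)³) = 1/(-730224 - 133432831) = 1/(-134163055) = -1/134163055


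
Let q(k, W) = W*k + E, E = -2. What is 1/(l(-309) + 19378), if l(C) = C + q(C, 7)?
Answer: 1/16904 ≈ 5.9158e-5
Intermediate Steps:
q(k, W) = -2 + W*k (q(k, W) = W*k - 2 = -2 + W*k)
l(C) = -2 + 8*C (l(C) = C + (-2 + 7*C) = -2 + 8*C)
1/(l(-309) + 19378) = 1/((-2 + 8*(-309)) + 19378) = 1/((-2 - 2472) + 19378) = 1/(-2474 + 19378) = 1/16904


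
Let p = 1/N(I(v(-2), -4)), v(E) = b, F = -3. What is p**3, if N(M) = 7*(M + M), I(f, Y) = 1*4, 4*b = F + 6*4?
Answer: 1/175616 ≈ 5.6942e-6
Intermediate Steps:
b = 21/4 (b = (-3 + 6*4)/4 = (-3 + 24)/4 = (1/4)*21 = 21/4 ≈ 5.2500)
v(E) = 21/4
I(f, Y) = 4
N(M) = 14*M (N(M) = 7*(2*M) = 14*M)
p = 1/56 (p = 1/(14*4) = 1/56 ≈ 0.017857)
p**3 = (1/56)**3 = 1/175616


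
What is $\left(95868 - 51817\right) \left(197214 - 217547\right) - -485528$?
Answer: $-895203455$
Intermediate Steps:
$\left(95868 - 51817\right) \left(197214 - 217547\right) - -485528 = \left(95868 + \left(-90535 + 38718\right)\right) \left(-20333\right) + 485528 = \left(95868 - 51817\right) \left(-20333\right) + 485528 = 44051 \left(-20333\right) + 485528 = -895688983 + 485528 = -895203455$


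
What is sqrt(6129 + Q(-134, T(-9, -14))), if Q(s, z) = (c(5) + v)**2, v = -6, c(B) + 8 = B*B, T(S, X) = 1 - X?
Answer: 25*sqrt(10) ≈ 79.057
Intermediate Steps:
c(B) = -8 + B**2 (c(B) = -8 + B*B = -8 + B**2)
Q(s, z) = 121 (Q(s, z) = ((-8 + 5**2) - 6)**2 = ((-8 + 25) - 6)**2 = (17 - 6)**2 = 11**2 = 121)
sqrt(6129 + Q(-134, T(-9, -14))) = sqrt(6129 + 121) = sqrt(6250) = 25*sqrt(10)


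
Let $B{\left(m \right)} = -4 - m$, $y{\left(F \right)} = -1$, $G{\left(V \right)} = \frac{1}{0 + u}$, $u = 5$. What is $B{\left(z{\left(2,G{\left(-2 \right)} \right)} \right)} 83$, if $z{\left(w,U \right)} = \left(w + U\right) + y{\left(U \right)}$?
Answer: $- \frac{2158}{5} \approx -431.6$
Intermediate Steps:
$G{\left(V \right)} = \frac{1}{5}$ ($G{\left(V \right)} = \frac{1}{0 + 5} = \frac{1}{5}$)
$z{\left(w,U \right)} = -1 + U + w$ ($z{\left(w,U \right)} = \left(w + U\right) - 1 = \left(U + w\right) - 1 = -1 + U + w$)
$B{\left(z{\left(2,G{\left(-2 \right)} \right)} \right)} 83 = \left(-4 - \left(-1 + \frac{1}{5} + 2\right)\right) 83 = \left(-4 - \frac{6}{5}\right) 83 = \left(- \frac{26}{5}\right) 83 = - \frac{2158}{5}$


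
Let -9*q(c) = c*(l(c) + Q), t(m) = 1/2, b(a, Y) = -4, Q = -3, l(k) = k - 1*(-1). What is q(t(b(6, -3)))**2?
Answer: 1/144 ≈ 0.0069444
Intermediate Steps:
l(k) = 1 + k (l(k) = k + 1 = 1 + k)
t(m) = 1/2
q(c) = -c*(-2 + c)/9 (q(c) = -c*((1 + c) - 3)/9 = -c*(-2 + c)/9)
q(t(b(6, -3)))**2 = ((1/9)*(1/2)*(2 - 1*1/2))**2 = ((1/9)*(1/2)*(2 - 1/2))**2 = ((1/9)*(1/2)*(3/2))**2 = (1/12)**2 = 1/144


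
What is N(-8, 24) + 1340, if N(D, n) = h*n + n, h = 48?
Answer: 2516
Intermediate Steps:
N(D, n) = 49*n (N(D, n) = 48*n + n = 49*n)
N(-8, 24) + 1340 = 49*24 + 1340 = 1176 + 1340 = 2516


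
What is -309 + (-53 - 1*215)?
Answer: -577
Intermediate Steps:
-309 + (-53 - 1*215) = -309 + (-53 - 215) = -309 - 268 = -577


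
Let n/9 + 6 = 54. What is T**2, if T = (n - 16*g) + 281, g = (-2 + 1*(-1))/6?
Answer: 519841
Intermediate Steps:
n = 432 (n = -54 + 9*54 = -54 + 486 = 432)
g = -1/2 (g = (-2 - 1)*(1/6) = -3*1/6 = -1/2 ≈ -0.50000)
T = 721 (T = (432 - 16*(-1/2)) + 281 = (432 + 8) + 281 = 440 + 281 = 721)
T**2 = 721**2 = 519841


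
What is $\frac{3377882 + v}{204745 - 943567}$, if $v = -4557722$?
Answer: $\frac{196640}{123137} \approx 1.5969$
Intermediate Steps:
$\frac{3377882 + v}{204745 - 943567} = \frac{3377882 - 4557722}{204745 - 943567} = - \frac{1179840}{-738822} = \left(-1179840\right) \left(- \frac{1}{738822}\right) = \frac{196640}{123137}$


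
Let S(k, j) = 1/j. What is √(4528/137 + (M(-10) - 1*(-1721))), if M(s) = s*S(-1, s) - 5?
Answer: 7*√670341/137 ≈ 41.834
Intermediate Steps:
M(s) = -4 (M(s) = s/s - 5 = 1 - 5 = -4)
√(4528/137 + (M(-10) - 1*(-1721))) = √(4528/137 + (-4 - 1*(-1721))) = √(4528*(1/137) + (-4 + 1721)) = √(4528/137 + 1717) = √(239757/137) = 7*√670341/137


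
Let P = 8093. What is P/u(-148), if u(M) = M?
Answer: -8093/148 ≈ -54.682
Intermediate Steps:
P/u(-148) = 8093/(-148) = 8093*(-1/148) = -8093/148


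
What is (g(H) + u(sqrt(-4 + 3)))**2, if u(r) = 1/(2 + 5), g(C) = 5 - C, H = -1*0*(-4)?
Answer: 1296/49 ≈ 26.449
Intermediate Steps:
H = 0 (H = 0*(-4) = 0)
u(r) = 1/7
(g(H) + u(sqrt(-4 + 3)))**2 = ((5 - 1*0) + 1/7)**2 = ((5 + 0) + 1/7)**2 = (5 + 1/7)**2 = (36/7)**2 = 1296/49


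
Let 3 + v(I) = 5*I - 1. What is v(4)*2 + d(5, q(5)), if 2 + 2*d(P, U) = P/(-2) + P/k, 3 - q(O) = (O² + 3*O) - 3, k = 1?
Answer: 129/4 ≈ 32.250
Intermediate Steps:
q(O) = 6 - O² - 3*O (q(O) = 3 - ((O² + 3*O) - 3) = 3 - (-3 + O² + 3*O) = 3 + (3 - O² - 3*O) = 6 - O² - 3*O)
d(P, U) = -1 + P/4 (d(P, U) = -1 + (P/(-2) + P/1)/2 = -1 + (P*(-½) + P*1)/2 = -1 + (-P/2 + P)/2 = -1 + (P/2)/2 = -1 + P/4)
v(I) = -4 + 5*I (v(I) = -3 + (5*I - 1) = -3 + (-1 + 5*I) = -4 + 5*I)
v(4)*2 + d(5, q(5)) = (-4 + 5*4)*2 + (-1 + (¼)*5) = (-4 + 20)*2 + (-1 + 5/4) = 16*2 + ¼ = 32 + ¼ = 129/4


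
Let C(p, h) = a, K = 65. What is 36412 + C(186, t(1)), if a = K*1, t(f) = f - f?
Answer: 36477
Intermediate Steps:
t(f) = 0
a = 65 (a = 65*1 = 65)
C(p, h) = 65
36412 + C(186, t(1)) = 36412 + 65 = 36477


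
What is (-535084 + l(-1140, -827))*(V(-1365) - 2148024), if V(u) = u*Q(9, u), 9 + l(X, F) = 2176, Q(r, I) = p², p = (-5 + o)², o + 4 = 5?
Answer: 1330941022488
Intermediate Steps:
o = 1 (o = -4 + 5 = 1)
p = 16 (p = (-5 + 1)² = (-4)² = 16)
Q(r, I) = 256 (Q(r, I) = 16² = 256)
l(X, F) = 2167 (l(X, F) = -9 + 2176 = 2167)
V(u) = 256*u (V(u) = u*256 = 256*u)
(-535084 + l(-1140, -827))*(V(-1365) - 2148024) = (-535084 + 2167)*(256*(-1365) - 2148024) = -532917*(-349440 - 2148024) = -532917*(-2497464) = 1330941022488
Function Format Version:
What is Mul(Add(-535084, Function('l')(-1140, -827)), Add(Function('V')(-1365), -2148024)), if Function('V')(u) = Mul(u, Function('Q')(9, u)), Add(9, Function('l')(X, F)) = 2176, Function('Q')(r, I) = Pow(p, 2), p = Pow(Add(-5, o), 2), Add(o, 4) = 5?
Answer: 1330941022488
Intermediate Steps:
o = 1 (o = Add(-4, 5) = 1)
p = 16 (p = Pow(Add(-5, 1), 2) = Pow(-4, 2) = 16)
Function('Q')(r, I) = 256 (Function('Q')(r, I) = Pow(16, 2) = 256)
Function('l')(X, F) = 2167 (Function('l')(X, F) = Add(-9, 2176) = 2167)
Function('V')(u) = Mul(256, u) (Function('V')(u) = Mul(u, 256) = Mul(256, u))
Mul(Add(-535084, Function('l')(-1140, -827)), Add(Function('V')(-1365), -2148024)) = Mul(Add(-535084, 2167), Add(Mul(256, -1365), -2148024)) = Mul(-532917, Add(-349440, -2148024)) = Mul(-532917, -2497464) = 1330941022488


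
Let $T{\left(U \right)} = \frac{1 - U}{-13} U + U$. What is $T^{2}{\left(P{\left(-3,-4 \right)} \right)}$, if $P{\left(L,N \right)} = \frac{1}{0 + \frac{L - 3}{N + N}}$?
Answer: $\frac{25600}{13689} \approx 1.8701$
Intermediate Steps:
$P{\left(L,N \right)} = \frac{2 N}{-3 + L}$ ($P{\left(L,N \right)} = \frac{1}{0 + \frac{L + \left(-3 + 0\right)}{2 N}} = \frac{1}{0 + \left(L - 3\right) \frac{1}{2 N}} = \frac{1}{0 + \left(-3 + L\right) \frac{1}{2 N}} = \frac{1}{0 + \frac{-3 + L}{2 N}} = \frac{1}{\frac{1}{2} \frac{1}{N} \left(-3 + L\right)} = \frac{2 N}{-3 + L}$)
$T{\left(U \right)} = U + U \left(- \frac{1}{13} + \frac{U}{13}\right)$ ($T{\left(U \right)} = \left(1 - U\right) \left(- \frac{1}{13}\right) U + U = \left(- \frac{1}{13} + \frac{U}{13}\right) U + U = U \left(- \frac{1}{13} + \frac{U}{13}\right) + U = U + U \left(- \frac{1}{13} + \frac{U}{13}\right)$)
$T^{2}{\left(P{\left(-3,-4 \right)} \right)} = \left(\frac{2 \left(-4\right) \frac{1}{-3 - 3} \left(12 + 2 \left(-4\right) \frac{1}{-3 - 3}\right)}{13}\right)^{2} = \left(\frac{2 \left(-4\right) \frac{1}{-6} \left(12 + 2 \left(-4\right) \frac{1}{-6}\right)}{13}\right)^{2} = \left(\frac{2 \left(-4\right) \left(- \frac{1}{6}\right) \left(12 + 2 \left(-4\right) \left(- \frac{1}{6}\right)\right)}{13}\right)^{2} = \left(\frac{1}{13} \cdot \frac{4}{3} \left(12 + \frac{4}{3}\right)\right)^{2} = \left(\frac{1}{13} \cdot \frac{4}{3} \cdot \frac{40}{3}\right)^{2} = \left(\frac{160}{117}\right)^{2} = \frac{25600}{13689}$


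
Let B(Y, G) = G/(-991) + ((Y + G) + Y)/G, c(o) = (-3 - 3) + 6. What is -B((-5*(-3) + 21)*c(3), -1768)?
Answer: -2759/991 ≈ -2.7841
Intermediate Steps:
c(o) = 0 (c(o) = -6 + 6 = 0)
B(Y, G) = -G/991 + (G + 2*Y)/G (B(Y, G) = G*(-1/991) + ((G + Y) + Y)/G = -G/991 + (G + 2*Y)/G)
-B((-5*(-3) + 21)*c(3), -1768) = -(1 - 1/991*(-1768) + 2*((-5*(-3) + 21)*0)/(-1768)) = -(1 + 1768/991 + 2*((15 + 21)*0)*(-1/1768)) = -(1 + 1768/991 + 2*(36*0)*(-1/1768)) = -(1 + 1768/991 + 2*0*(-1/1768)) = -(1 + 1768/991 + 0) = -1*2759/991 = -2759/991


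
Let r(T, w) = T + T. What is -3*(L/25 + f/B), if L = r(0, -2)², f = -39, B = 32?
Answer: 117/32 ≈ 3.6563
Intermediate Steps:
r(T, w) = 2*T
L = 0 (L = (2*0)² = 0² = 0)
-3*(L/25 + f/B) = -3*(0/25 - 39/32) = -3*(0*(1/25) - 39*1/32) = -3*(0 - 39/32) = -3*(-39/32) = 117/32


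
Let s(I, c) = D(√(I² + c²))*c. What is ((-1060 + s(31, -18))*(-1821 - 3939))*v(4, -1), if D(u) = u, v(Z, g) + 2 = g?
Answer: -18316800 - 311040*√1285 ≈ -2.9467e+7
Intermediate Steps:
v(Z, g) = -2 + g
s(I, c) = c*√(I² + c²) (s(I, c) = √(I² + c²)*c = c*√(I² + c²))
((-1060 + s(31, -18))*(-1821 - 3939))*v(4, -1) = ((-1060 - 18*√(31² + (-18)²))*(-1821 - 3939))*(-2 - 1) = ((-1060 - 18*√(961 + 324))*(-5760))*(-3) = ((-1060 - 18*√1285)*(-5760))*(-3) = (6105600 + 103680*√1285)*(-3) = -18316800 - 311040*√1285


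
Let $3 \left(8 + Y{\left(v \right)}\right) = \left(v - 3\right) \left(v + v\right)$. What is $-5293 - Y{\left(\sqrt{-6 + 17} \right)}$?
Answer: $- \frac{15877}{3} + 2 \sqrt{11} \approx -5285.7$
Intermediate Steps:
$Y{\left(v \right)} = -8 + \frac{2 v \left(-3 + v\right)}{3}$ ($Y{\left(v \right)} = -8 + \frac{\left(v - 3\right) \left(v + v\right)}{3} = -8 + \frac{\left(-3 + v\right) 2 v}{3} = -8 + \frac{2 v \left(-3 + v\right)}{3}$)
$-5293 - Y{\left(\sqrt{-6 + 17} \right)} = -5293 - \left(-8 - 2 \sqrt{-6 + 17} + \frac{2 \left(\sqrt{-6 + 17}\right)^{2}}{3}\right) = -5293 - \left(-8 - 2 \sqrt{11} + \frac{2 \left(\sqrt{11}\right)^{2}}{3}\right) = -5293 - \left(-8 - 2 \sqrt{11} + \frac{2}{3} \cdot 11\right) = -5293 - \left(-8 - 2 \sqrt{11} + \frac{22}{3}\right) = -5293 - \left(- \frac{2}{3} - 2 \sqrt{11}\right) = -5293 + \left(\frac{2}{3} + 2 \sqrt{11}\right) = - \frac{15877}{3} + 2 \sqrt{11}$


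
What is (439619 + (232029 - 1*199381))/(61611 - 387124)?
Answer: -472267/325513 ≈ -1.4508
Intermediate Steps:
(439619 + (232029 - 1*199381))/(61611 - 387124) = (439619 + (232029 - 199381))/(-325513) = (439619 + 32648)*(-1/325513) = 472267*(-1/325513) = -472267/325513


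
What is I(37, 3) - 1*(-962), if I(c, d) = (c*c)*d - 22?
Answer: 5047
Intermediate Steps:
I(c, d) = -22 + d*c**2 (I(c, d) = c**2*d - 22 = d*c**2 - 22 = -22 + d*c**2)
I(37, 3) - 1*(-962) = (-22 + 3*37**2) - 1*(-962) = (-22 + 3*1369) + 962 = (-22 + 4107) + 962 = 4085 + 962 = 5047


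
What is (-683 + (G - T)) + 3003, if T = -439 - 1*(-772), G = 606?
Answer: 2593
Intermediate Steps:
T = 333 (T = -439 + 772 = 333)
(-683 + (G - T)) + 3003 = (-683 + (606 - 1*333)) + 3003 = (-683 + (606 - 333)) + 3003 = (-683 + 273) + 3003 = -410 + 3003 = 2593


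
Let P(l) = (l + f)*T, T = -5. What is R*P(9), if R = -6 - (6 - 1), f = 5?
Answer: 770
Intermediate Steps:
P(l) = -25 - 5*l (P(l) = (l + 5)*(-5) = (5 + l)*(-5) = -25 - 5*l)
R = -11 (R = -6 - 1*5 = -6 - 5 = -11)
R*P(9) = -11*(-25 - 5*9) = -11*(-25 - 45) = -11*(-70) = 770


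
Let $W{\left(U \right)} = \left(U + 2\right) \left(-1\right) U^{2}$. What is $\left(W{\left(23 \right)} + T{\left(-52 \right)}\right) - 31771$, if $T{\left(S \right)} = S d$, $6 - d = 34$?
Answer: $-43540$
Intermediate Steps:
$d = -28$ ($d = 6 - 34 = -28$)
$W{\left(U \right)} = U^{2} \left(-2 - U\right)$ ($W{\left(U \right)} = \left(2 + U\right) \left(-1\right) U^{2} = \left(-2 - U\right) U^{2} = U^{2} \left(-2 - U\right)$)
$T{\left(S \right)} = - 28 S$ ($T{\left(S \right)} = S \left(-28\right) = - 28 S$)
$\left(W{\left(23 \right)} + T{\left(-52 \right)}\right) - 31771 = \left(23^{2} \left(-2 - 23\right) - -1456\right) - 31771 = \left(529 \left(-2 - 23\right) + 1456\right) - 31771 = \left(529 \left(-25\right) + 1456\right) - 31771 = \left(-13225 + 1456\right) - 31771 = -11769 - 31771 = -43540$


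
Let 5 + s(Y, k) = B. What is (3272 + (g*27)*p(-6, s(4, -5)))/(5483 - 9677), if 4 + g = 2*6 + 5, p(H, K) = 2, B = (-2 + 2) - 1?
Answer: -1987/2097 ≈ -0.94754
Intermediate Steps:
B = -1 (B = 0 - 1 = -1)
s(Y, k) = -6 (s(Y, k) = -5 - 1 = -6)
g = 13 (g = -4 + (2*6 + 5) = -4 + (12 + 5) = -4 + 17 = 13)
(3272 + (g*27)*p(-6, s(4, -5)))/(5483 - 9677) = (3272 + (13*27)*2)/(5483 - 9677) = (3272 + 351*2)/(-4194) = (3272 + 702)*(-1/4194) = 3974*(-1/4194) = -1987/2097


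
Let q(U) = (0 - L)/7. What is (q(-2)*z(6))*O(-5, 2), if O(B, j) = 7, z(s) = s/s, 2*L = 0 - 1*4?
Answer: 2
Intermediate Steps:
L = -2 (L = (0 - 1*4)/2 = (0 - 4)/2 = (1/2)*(-4) = -2)
z(s) = 1
q(U) = 2/7 (q(U) = (0 - 1*(-2))/7 = (0 + 2)*(1/7) = 2*(1/7) = 2/7)
(q(-2)*z(6))*O(-5, 2) = ((2/7)*1)*7 = (2/7)*7 = 2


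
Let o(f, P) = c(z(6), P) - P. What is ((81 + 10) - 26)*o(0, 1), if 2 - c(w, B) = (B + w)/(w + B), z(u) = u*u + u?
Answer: 0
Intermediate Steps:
z(u) = u + u² (z(u) = u² + u = u + u²)
c(w, B) = 1 (c(w, B) = 2 - (B + w)/(w + B) = 2 - (B + w)/(B + w) = 2 - 1*1 = 2 - 1 = 1)
o(f, P) = 1 - P
((81 + 10) - 26)*o(0, 1) = ((81 + 10) - 26)*(1 - 1*1) = (91 - 26)*(1 - 1) = 65*0 = 0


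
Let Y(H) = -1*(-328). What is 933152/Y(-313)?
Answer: 116644/41 ≈ 2845.0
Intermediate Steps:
Y(H) = 328
933152/Y(-313) = 933152/328 = 933152*(1/328) = 116644/41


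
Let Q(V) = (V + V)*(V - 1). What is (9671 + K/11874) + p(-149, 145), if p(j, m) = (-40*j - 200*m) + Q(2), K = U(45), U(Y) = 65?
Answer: -158695945/11874 ≈ -13365.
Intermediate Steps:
K = 65
Q(V) = 2*V*(-1 + V) (Q(V) = (2*V)*(-1 + V) = 2*V*(-1 + V))
p(j, m) = 4 - 200*m - 40*j (p(j, m) = (-40*j - 200*m) + 2*2*(-1 + 2) = (-200*m - 40*j) + 2*2*1 = (-200*m - 40*j) + 4 = 4 - 200*m - 40*j)
(9671 + K/11874) + p(-149, 145) = (9671 + 65/11874) + (4 - 200*145 - 40*(-149)) = (9671 + 65*(1/11874)) + (4 - 29000 + 5960) = (9671 + 65/11874) - 23036 = 114833519/11874 - 23036 = -158695945/11874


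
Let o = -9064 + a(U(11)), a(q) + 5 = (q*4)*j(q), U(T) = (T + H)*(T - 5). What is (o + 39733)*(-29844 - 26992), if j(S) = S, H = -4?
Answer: -2143853920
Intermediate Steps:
U(T) = (-5 + T)*(-4 + T) (U(T) = (T - 4)*(T - 5) = (-4 + T)*(-5 + T) = (-5 + T)*(-4 + T))
a(q) = -5 + 4*q² (a(q) = -5 + (q*4)*q = -5 + (4*q)*q = -5 + 4*q²)
o = -2013 (o = -9064 + (-5 + 4*(20 + 11² - 9*11)²) = -9064 + (-5 + 4*(20 + 121 - 99)²) = -9064 + (-5 + 4*42²) = -9064 + (-5 + 4*1764) = -9064 + (-5 + 7056) = -9064 + 7051 = -2013)
(o + 39733)*(-29844 - 26992) = (-2013 + 39733)*(-29844 - 26992) = 37720*(-56836) = -2143853920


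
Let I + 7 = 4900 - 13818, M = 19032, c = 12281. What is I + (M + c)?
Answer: 22388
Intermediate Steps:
I = -8925 (I = -7 + (4900 - 13818) = -7 - 8918 = -8925)
I + (M + c) = -8925 + (19032 + 12281) = -8925 + 31313 = 22388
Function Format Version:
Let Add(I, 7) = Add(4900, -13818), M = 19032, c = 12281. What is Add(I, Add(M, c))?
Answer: 22388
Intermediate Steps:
I = -8925 (I = Add(-7, Add(4900, -13818)) = Add(-7, -8918) = -8925)
Add(I, Add(M, c)) = Add(-8925, Add(19032, 12281)) = Add(-8925, 31313) = 22388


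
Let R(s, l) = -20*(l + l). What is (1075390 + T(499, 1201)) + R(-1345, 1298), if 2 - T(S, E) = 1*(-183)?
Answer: 1023655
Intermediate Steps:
T(S, E) = 185 (T(S, E) = 2 - (-183) = 2 - 1*(-183) = 2 + 183 = 185)
R(s, l) = -40*l
(1075390 + T(499, 1201)) + R(-1345, 1298) = (1075390 + 185) - 40*1298 = 1075575 - 51920 = 1023655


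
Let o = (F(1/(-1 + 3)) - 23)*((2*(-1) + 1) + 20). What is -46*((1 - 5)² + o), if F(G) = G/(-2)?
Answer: 39169/2 ≈ 19585.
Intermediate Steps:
F(G) = -G/2 (F(G) = G*(-½) = -G/2)
o = -1767/4 (o = (-1/(2*(-1 + 3)) - 23)*((2*(-1) + 1) + 20) = (-½/2 - 23)*((-2 + 1) + 20) = (-½*½ - 23)*(-1 + 20) = (-¼ - 23)*19 = -93/4*19 = -1767/4 ≈ -441.75)
-46*((1 - 5)² + o) = -46*((1 - 5)² - 1767/4) = -46*((-4)² - 1767/4) = -46*(16 - 1767/4) = -46*(-1703/4) = 39169/2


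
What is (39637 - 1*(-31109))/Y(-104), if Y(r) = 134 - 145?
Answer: -70746/11 ≈ -6431.5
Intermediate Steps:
Y(r) = -11
(39637 - 1*(-31109))/Y(-104) = (39637 - 1*(-31109))/(-11) = (39637 + 31109)*(-1/11) = 70746*(-1/11) = -70746/11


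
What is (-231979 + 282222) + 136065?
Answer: 186308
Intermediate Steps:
(-231979 + 282222) + 136065 = 50243 + 136065 = 186308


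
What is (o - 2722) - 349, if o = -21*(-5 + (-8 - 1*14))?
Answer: -2504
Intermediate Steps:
o = 567 (o = -21*(-5 + (-8 - 14)) = -21*(-5 - 22) = -21*(-27) = 567)
(o - 2722) - 349 = (567 - 2722) - 349 = -2155 - 349 = -2504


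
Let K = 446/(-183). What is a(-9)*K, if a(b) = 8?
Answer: -3568/183 ≈ -19.497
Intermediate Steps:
K = -446/183 (K = 446*(-1/183) = -446/183 ≈ -2.4372)
a(-9)*K = 8*(-446/183) = -3568/183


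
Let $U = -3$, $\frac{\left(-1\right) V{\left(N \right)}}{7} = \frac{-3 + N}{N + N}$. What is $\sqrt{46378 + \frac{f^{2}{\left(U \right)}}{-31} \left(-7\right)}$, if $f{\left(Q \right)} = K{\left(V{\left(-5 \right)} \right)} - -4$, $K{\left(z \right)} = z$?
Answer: $\frac{\sqrt{1114245338}}{155} \approx 215.36$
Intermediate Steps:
$V{\left(N \right)} = - \frac{7 \left(-3 + N\right)}{2 N}$ ($V{\left(N \right)} = - 7 \frac{-3 + N}{N + N} = - 7 \frac{-3 + N}{2 N} = - \frac{7 \left(-3 + N\right)}{2 N}$)
$f{\left(Q \right)} = - \frac{8}{5}$ ($f{\left(Q \right)} = \frac{7 \left(3 - -5\right)}{2 \left(-5\right)} - -4 = \frac{7}{2} \left(- \frac{1}{5}\right) \left(3 + 5\right) + 4 = \frac{7}{2} \left(- \frac{1}{5}\right) 8 + 4 = - \frac{28}{5} + 4 = - \frac{8}{5}$)
$\sqrt{46378 + \frac{f^{2}{\left(U \right)}}{-31} \left(-7\right)} = \sqrt{46378 + \frac{\left(- \frac{8}{5}\right)^{2}}{-31} \left(-7\right)} = \sqrt{46378 + \frac{64}{25} \left(- \frac{1}{31}\right) \left(-7\right)} = \sqrt{46378 - - \frac{448}{775}} = \sqrt{46378 + \frac{448}{775}} = \sqrt{\frac{35943398}{775}} = \frac{\sqrt{1114245338}}{155}$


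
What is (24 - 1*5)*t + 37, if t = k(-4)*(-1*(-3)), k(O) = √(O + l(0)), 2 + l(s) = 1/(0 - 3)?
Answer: 37 + 19*I*√57 ≈ 37.0 + 143.45*I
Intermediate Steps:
l(s) = -7/3 (l(s) = -2 + 1/(0 - 3) = -2 + 1/(-3) = -2 - ⅓ = -7/3)
k(O) = √(-7/3 + O) (k(O) = √(O - 7/3) = √(-7/3 + O))
t = I*√57 (t = (√(-21 + 9*(-4))/3)*(-1*(-3)) = (√(-21 - 36)/3)*3 = (√(-57)/3)*3 = ((I*√57)/3)*3 = (I*√57/3)*3 = I*√57 ≈ 7.5498*I)
(24 - 1*5)*t + 37 = (24 - 1*5)*(I*√57) + 37 = (24 - 5)*(I*√57) + 37 = 19*(I*√57) + 37 = 19*I*√57 + 37 = 37 + 19*I*√57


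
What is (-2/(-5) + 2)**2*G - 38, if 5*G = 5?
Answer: -806/25 ≈ -32.240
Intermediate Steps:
G = 1 (G = (1/5)*5 = 1)
(-2/(-5) + 2)**2*G - 38 = (-2/(-5) + 2)**2*1 - 38 = (-2*(-1/5) + 2)**2*1 - 38 = (2/5 + 2)**2*1 - 38 = (12/5)**2*1 - 38 = (144/25)*1 - 38 = 144/25 - 38 = -806/25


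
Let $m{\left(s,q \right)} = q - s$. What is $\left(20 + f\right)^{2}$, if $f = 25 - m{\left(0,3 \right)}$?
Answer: $1764$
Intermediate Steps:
$f = 22$ ($f = 25 - \left(3 - 0\right) = 25 - \left(3 + 0\right) = 25 - 3 = 22$)
$\left(20 + f\right)^{2} = \left(20 + 22\right)^{2} = 42^{2} = 1764$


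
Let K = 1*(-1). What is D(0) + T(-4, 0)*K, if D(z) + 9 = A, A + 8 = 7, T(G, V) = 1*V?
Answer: -10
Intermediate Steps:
K = -1
T(G, V) = V
A = -1 (A = -8 + 7 = -1)
D(z) = -10 (D(z) = -9 - 1 = -10)
D(0) + T(-4, 0)*K = -10 + 0*(-1) = -10 + 0 = -10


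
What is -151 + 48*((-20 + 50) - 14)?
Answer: 617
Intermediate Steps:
-151 + 48*((-20 + 50) - 14) = -151 + 48*(30 - 14) = -151 + 48*16 = -151 + 768 = 617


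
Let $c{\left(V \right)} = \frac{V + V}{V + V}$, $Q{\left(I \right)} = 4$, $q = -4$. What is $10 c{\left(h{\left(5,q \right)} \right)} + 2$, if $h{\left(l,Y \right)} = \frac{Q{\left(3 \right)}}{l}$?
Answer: $12$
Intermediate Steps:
$h{\left(l,Y \right)} = \frac{4}{l}$
$c{\left(V \right)} = 1$ ($c{\left(V \right)} = \frac{2 V}{2 V} = 2 V \frac{1}{2 V} = 1$)
$10 c{\left(h{\left(5,q \right)} \right)} + 2 = 10 \cdot 1 + 2 = 10 + 2 = 12$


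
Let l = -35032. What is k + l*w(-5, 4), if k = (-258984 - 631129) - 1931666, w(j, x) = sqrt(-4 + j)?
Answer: -2821779 - 105096*I ≈ -2.8218e+6 - 1.051e+5*I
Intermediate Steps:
k = -2821779 (k = -890113 - 1931666 = -2821779)
k + l*w(-5, 4) = -2821779 - 35032*sqrt(-4 - 5) = -2821779 - 105096*I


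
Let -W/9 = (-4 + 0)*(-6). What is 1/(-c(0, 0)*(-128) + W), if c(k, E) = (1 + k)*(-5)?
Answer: -1/856 ≈ -0.0011682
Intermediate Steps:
c(k, E) = -5 - 5*k
W = -216 (W = -9*(-4 + 0)*(-6) = -(-36)*(-6) = -9*24 = -216)
1/(-c(0, 0)*(-128) + W) = 1/(-(-5 - 5*0)*(-128) - 216) = 1/(-(-5 + 0)*(-128) - 216) = 1/(-1*(-5)*(-128) - 216) = 1/(5*(-128) - 216) = 1/(-640 - 216) = 1/(-856) = -1/856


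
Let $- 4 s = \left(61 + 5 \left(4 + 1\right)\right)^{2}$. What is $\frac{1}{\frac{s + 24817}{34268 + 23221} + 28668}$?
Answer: $\frac{19163}{549372540} \approx 3.4882 \cdot 10^{-5}$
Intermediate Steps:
$s = -1849$ ($s = - \frac{\left(61 + 5 \left(4 + 1\right)\right)^{2}}{4} = - \frac{\left(61 + 5 \cdot 5\right)^{2}}{4} = - \frac{\left(61 + 25\right)^{2}}{4} = - \frac{86^{2}}{4} = \left(- \frac{1}{4}\right) 7396 = -1849$)
$\frac{1}{\frac{s + 24817}{34268 + 23221} + 28668} = \frac{1}{\frac{-1849 + 24817}{34268 + 23221} + 28668} = \frac{1}{\frac{22968}{57489} + 28668} = \frac{1}{22968 \cdot \frac{1}{57489} + 28668} = \frac{1}{\frac{7656}{19163} + 28668} = \frac{1}{\frac{549372540}{19163}} = \frac{19163}{549372540}$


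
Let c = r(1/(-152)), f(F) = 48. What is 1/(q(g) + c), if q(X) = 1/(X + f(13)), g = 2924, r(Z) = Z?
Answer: -112936/705 ≈ -160.19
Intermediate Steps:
q(X) = 1/(48 + X) (q(X) = 1/(X + 48) = 1/(48 + X))
c = -1/152 (c = 1/(-152) = -1/152 ≈ -0.0065789)
1/(q(g) + c) = 1/(1/(48 + 2924) - 1/152) = 1/(1/2972 - 1/152) = 1/(-705/112936) = -112936/705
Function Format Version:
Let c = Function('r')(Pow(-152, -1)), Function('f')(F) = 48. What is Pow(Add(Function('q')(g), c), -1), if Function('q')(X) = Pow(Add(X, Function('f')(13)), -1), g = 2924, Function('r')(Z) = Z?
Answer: Rational(-112936, 705) ≈ -160.19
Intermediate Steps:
Function('q')(X) = Pow(Add(48, X), -1) (Function('q')(X) = Pow(Add(X, 48), -1) = Pow(Add(48, X), -1))
c = Rational(-1, 152) (c = Pow(-152, -1) = Rational(-1, 152) ≈ -0.0065789)
Pow(Add(Function('q')(g), c), -1) = Pow(Add(Pow(Add(48, 2924), -1), Rational(-1, 152)), -1) = Pow(Add(Pow(2972, -1), Rational(-1, 152)), -1) = Pow(Add(Rational(1, 2972), Rational(-1, 152)), -1) = Pow(Rational(-705, 112936), -1) = Rational(-112936, 705)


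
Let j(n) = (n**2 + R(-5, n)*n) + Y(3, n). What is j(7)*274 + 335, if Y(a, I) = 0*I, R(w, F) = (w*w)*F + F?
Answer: 362837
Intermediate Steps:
R(w, F) = F + F*w**2 (R(w, F) = w**2*F + F = F*w**2 + F = F + F*w**2)
Y(a, I) = 0
j(n) = 27*n**2 (j(n) = (n**2 + (n*(1 + (-5)**2))*n) + 0 = (n**2 + (n*(1 + 25))*n) + 0 = (n**2 + (n*26)*n) + 0 = (n**2 + (26*n)*n) + 0 = (n**2 + 26*n**2) + 0 = 27*n**2 + 0 = 27*n**2)
j(7)*274 + 335 = (27*7**2)*274 + 335 = (27*49)*274 + 335 = 1323*274 + 335 = 362502 + 335 = 362837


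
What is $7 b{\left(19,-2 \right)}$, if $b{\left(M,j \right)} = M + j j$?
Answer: $161$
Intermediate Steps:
$b{\left(M,j \right)} = M + j^{2}$
$7 b{\left(19,-2 \right)} = 7 \left(19 + \left(-2\right)^{2}\right) = 7 \left(19 + 4\right) = 7 \cdot 23 = 161$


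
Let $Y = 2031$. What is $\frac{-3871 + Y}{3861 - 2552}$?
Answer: $- \frac{1840}{1309} \approx -1.4057$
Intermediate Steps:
$\frac{-3871 + Y}{3861 - 2552} = \frac{-3871 + 2031}{3861 - 2552} = - \frac{1840}{1309}$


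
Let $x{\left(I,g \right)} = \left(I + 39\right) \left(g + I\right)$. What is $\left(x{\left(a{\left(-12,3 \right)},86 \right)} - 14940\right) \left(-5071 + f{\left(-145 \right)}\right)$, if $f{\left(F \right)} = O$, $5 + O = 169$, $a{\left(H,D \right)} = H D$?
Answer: $72574530$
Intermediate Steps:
$a{\left(H,D \right)} = D H$
$x{\left(I,g \right)} = \left(39 + I\right) \left(I + g\right)$
$O = 164$ ($O = -5 + 169 = 164$)
$f{\left(F \right)} = 164$
$\left(x{\left(a{\left(-12,3 \right)},86 \right)} - 14940\right) \left(-5071 + f{\left(-145 \right)}\right) = \left(\left(\left(3 \left(-12\right)\right)^{2} + 39 \cdot 3 \left(-12\right) + 39 \cdot 86 + 3 \left(-12\right) 86\right) - 14940\right) \left(-5071 + 164\right) = \left(\left(\left(-36\right)^{2} + 39 \left(-36\right) + 3354 - 3096\right) - 14940\right) \left(-4907\right) = \left(\left(1296 - 1404 + 3354 - 3096\right) - 14940\right) \left(-4907\right) = \left(150 - 14940\right) \left(-4907\right) = \left(-14790\right) \left(-4907\right) = 72574530$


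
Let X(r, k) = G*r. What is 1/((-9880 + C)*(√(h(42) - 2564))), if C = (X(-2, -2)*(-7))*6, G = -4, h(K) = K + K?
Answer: I*√155/6333920 ≈ 1.9656e-6*I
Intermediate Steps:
h(K) = 2*K
X(r, k) = -4*r
C = -336 (C = (-4*(-2)*(-7))*6 = (8*(-7))*6 = -56*6 = -336)
1/((-9880 + C)*(√(h(42) - 2564))) = 1/((-9880 - 336)*(√(2*42 - 2564))) = 1/((-10216)*(√(84 - 2564))) = -(-I*√155/620)/10216 = -(-1)*I*√155/6333920 = I*√155/6333920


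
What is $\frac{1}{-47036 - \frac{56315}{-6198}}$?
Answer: $- \frac{6198}{291472813} \approx -2.1264 \cdot 10^{-5}$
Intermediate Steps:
$\frac{1}{-47036 - \frac{56315}{-6198}} = \frac{1}{-47036 - - \frac{56315}{6198}} = \frac{1}{-47036 + \frac{56315}{6198}} = \frac{1}{- \frac{291472813}{6198}} = - \frac{6198}{291472813}$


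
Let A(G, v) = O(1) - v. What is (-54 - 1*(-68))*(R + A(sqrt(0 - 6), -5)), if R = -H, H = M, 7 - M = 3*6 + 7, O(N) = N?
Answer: 336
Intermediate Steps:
M = -18 (M = 7 - (3*6 + 7) = 7 - (18 + 7) = 7 - 1*25 = 7 - 25 = -18)
H = -18
A(G, v) = 1 - v
R = 18 (R = -1*(-18) = 18)
(-54 - 1*(-68))*(R + A(sqrt(0 - 6), -5)) = (-54 - 1*(-68))*(18 + (1 - 1*(-5))) = (-54 + 68)*(18 + (1 + 5)) = 14*(18 + 6) = 14*24 = 336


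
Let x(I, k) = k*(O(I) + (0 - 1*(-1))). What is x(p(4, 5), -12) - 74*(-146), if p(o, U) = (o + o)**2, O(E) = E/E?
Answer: 10780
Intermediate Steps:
O(E) = 1
p(o, U) = 4*o**2 (p(o, U) = (2*o)**2 = 4*o**2)
x(I, k) = 2*k (x(I, k) = k*(1 + (0 - 1*(-1))) = k*(1 + (0 + 1)) = k*(1 + 1) = k*2 = 2*k)
x(p(4, 5), -12) - 74*(-146) = 2*(-12) - 74*(-146) = -24 + 10804 = 10780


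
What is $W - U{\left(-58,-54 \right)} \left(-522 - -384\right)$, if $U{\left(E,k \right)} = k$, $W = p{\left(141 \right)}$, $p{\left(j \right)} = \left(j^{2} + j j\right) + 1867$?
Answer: $34177$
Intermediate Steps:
$p{\left(j \right)} = 1867 + 2 j^{2}$ ($p{\left(j \right)} = \left(j^{2} + j^{2}\right) + 1867 = 2 j^{2} + 1867 = 1867 + 2 j^{2}$)
$W = 41629$ ($W = 1867 + 2 \cdot 141^{2} = 1867 + 2 \cdot 19881 = 1867 + 39762 = 41629$)
$W - U{\left(-58,-54 \right)} \left(-522 - -384\right) = 41629 - - 54 \left(-522 - -384\right) = 41629 - - 54 \left(-522 + 384\right) = 41629 - \left(-54\right) \left(-138\right) = 41629 - 7452 = 34177$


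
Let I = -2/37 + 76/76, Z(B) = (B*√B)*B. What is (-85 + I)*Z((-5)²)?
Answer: -9718750/37 ≈ -2.6267e+5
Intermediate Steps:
Z(B) = B^(5/2) (Z(B) = B^(3/2)*B = B^(5/2))
I = 35/37 (I = -2*1/37 + 76*(1/76) = -2/37 + 1 = 35/37 ≈ 0.94595)
(-85 + I)*Z((-5)²) = (-85 + 35/37)*((-5)²)^(5/2) = -3110*25^(5/2)/37 = -3110/37*3125 = -9718750/37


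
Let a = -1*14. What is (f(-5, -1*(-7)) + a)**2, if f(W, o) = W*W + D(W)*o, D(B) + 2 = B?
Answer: 1444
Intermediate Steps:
D(B) = -2 + B
f(W, o) = W**2 + o*(-2 + W) (f(W, o) = W*W + (-2 + W)*o = W**2 + o*(-2 + W))
a = -14
(f(-5, -1*(-7)) + a)**2 = (((-5)**2 + (-1*(-7))*(-2 - 5)) - 14)**2 = ((25 + 7*(-7)) - 14)**2 = ((25 - 49) - 14)**2 = (-24 - 14)**2 = (-38)**2 = 1444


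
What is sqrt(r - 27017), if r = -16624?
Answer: 3*I*sqrt(4849) ≈ 208.9*I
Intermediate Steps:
sqrt(r - 27017) = sqrt(-16624 - 27017) = sqrt(-43641) = 3*I*sqrt(4849)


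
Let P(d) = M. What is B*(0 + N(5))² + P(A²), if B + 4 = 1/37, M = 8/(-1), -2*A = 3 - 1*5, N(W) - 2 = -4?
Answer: -884/37 ≈ -23.892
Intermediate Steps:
N(W) = -2 (N(W) = 2 - 4 = -2)
A = 1 (A = -(3 - 1*5)/2 = -(3 - 5)/2 = -½*(-2) = 1)
M = -8 (M = 8*(-1) = -8)
B = -147/37 (B = -4 + 1/37 = -147/37 ≈ -3.9730)
P(d) = -8
B*(0 + N(5))² + P(A²) = -147*(0 - 2)²/37 - 8 = -147/37*(-2)² - 8 = -147/37*4 - 8 = -588/37 - 8 = -884/37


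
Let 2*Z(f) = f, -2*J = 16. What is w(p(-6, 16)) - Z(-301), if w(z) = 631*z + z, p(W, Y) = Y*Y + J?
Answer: 313773/2 ≈ 1.5689e+5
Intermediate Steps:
J = -8 (J = -1/2*16 = -8)
Z(f) = f/2
p(W, Y) = -8 + Y**2 (p(W, Y) = Y*Y - 8 = Y**2 - 8 = -8 + Y**2)
w(z) = 632*z
w(p(-6, 16)) - Z(-301) = 632*(-8 + 16**2) - (-301)/2 = 632*(-8 + 256) - 1*(-301/2) = 632*248 + 301/2 = 156736 + 301/2 = 313773/2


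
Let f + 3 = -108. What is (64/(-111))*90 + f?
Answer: -6027/37 ≈ -162.89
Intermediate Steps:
f = -111 (f = -3 - 108 = -111)
(64/(-111))*90 + f = (64/(-111))*90 - 111 = (64*(-1/111))*90 - 111 = -64/111*90 - 111 = -1920/37 - 111 = -6027/37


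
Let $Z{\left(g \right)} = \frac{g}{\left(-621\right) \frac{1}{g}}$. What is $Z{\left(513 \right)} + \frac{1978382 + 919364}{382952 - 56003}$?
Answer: $- \frac{3120123745}{7519827} \approx -414.92$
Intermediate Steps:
$Z{\left(g \right)} = - \frac{g^{2}}{621}$ ($Z{\left(g \right)} = g \left(- \frac{g}{621}\right) = - \frac{g^{2}}{621}$)
$Z{\left(513 \right)} + \frac{1978382 + 919364}{382952 - 56003} = - \frac{513^{2}}{621} + \frac{1978382 + 919364}{382952 - 56003} = \left(- \frac{1}{621}\right) 263169 + \frac{2897746}{326949} = - \frac{9747}{23} + 2897746 \cdot \frac{1}{326949} = - \frac{9747}{23} + \frac{2897746}{326949} = - \frac{3120123745}{7519827}$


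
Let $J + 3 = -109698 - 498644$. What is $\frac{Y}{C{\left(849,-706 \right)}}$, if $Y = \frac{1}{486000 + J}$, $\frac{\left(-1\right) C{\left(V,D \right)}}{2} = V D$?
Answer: $- \frac{1}{146665717860} \approx -6.8182 \cdot 10^{-12}$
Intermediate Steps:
$J = -608345$ ($J = -3 - 608342 = -608345$)
$C{\left(V,D \right)} = - 2 D V$ ($C{\left(V,D \right)} = - 2 V D = - 2 D V$)
$Y = - \frac{1}{122345}$ ($Y = \frac{1}{486000 - 608345} = \frac{1}{-122345} = - \frac{1}{122345} \approx -8.1736 \cdot 10^{-6}$)
$\frac{Y}{C{\left(849,-706 \right)}} = - \frac{1}{122345 \left(\left(-2\right) \left(-706\right) 849\right)} = - \frac{1}{122345 \cdot 1198788} = \left(- \frac{1}{122345}\right) \frac{1}{1198788} = - \frac{1}{146665717860}$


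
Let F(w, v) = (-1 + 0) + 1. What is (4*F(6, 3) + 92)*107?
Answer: 9844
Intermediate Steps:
F(w, v) = 0 (F(w, v) = -1 + 1 = 0)
(4*F(6, 3) + 92)*107 = (4*0 + 92)*107 = (0 + 92)*107 = 92*107 = 9844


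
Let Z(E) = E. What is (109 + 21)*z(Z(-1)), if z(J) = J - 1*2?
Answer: -390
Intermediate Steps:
z(J) = -2 + J (z(J) = J - 2 = -2 + J)
(109 + 21)*z(Z(-1)) = (109 + 21)*(-2 - 1) = 130*(-3) = -390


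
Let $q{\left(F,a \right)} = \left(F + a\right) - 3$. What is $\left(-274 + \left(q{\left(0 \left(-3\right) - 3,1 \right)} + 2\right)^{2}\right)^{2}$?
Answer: $70225$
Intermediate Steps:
$q{\left(F,a \right)} = -3 + F + a$
$\left(-274 + \left(q{\left(0 \left(-3\right) - 3,1 \right)} + 2\right)^{2}\right)^{2} = \left(-274 + \left(\left(-3 + \left(0 \left(-3\right) - 3\right) + 1\right) + 2\right)^{2}\right)^{2} = \left(-274 + \left(\left(-3 + \left(0 - 3\right) + 1\right) + 2\right)^{2}\right)^{2} = \left(-274 + \left(\left(-3 - 3 + 1\right) + 2\right)^{2}\right)^{2} = \left(-274 + \left(-5 + 2\right)^{2}\right)^{2} = \left(-274 + \left(-3\right)^{2}\right)^{2} = \left(-274 + 9\right)^{2} = \left(-265\right)^{2} = 70225$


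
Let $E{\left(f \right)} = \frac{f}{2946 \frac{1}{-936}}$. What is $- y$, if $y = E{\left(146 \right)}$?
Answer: $\frac{22776}{491} \approx 46.387$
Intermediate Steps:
$E{\left(f \right)} = - \frac{156 f}{491}$ ($E{\left(f \right)} = \frac{f}{2946 \left(- \frac{1}{936}\right)} = \frac{f}{- \frac{491}{156}} = f \left(- \frac{156}{491}\right) = - \frac{156 f}{491}$)
$y = - \frac{22776}{491}$ ($y = \left(- \frac{156}{491}\right) 146 = - \frac{22776}{491} \approx -46.387$)
$- y = \left(-1\right) \left(- \frac{22776}{491}\right) = \frac{22776}{491}$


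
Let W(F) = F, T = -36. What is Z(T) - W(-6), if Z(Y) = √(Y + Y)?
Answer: 6 + 6*I*√2 ≈ 6.0 + 8.4853*I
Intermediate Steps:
Z(Y) = √2*√Y (Z(Y) = √(2*Y) = √2*√Y)
Z(T) - W(-6) = √2*√(-36) - 1*(-6) = √2*(6*I) + 6 = 6*I*√2 + 6 = 6 + 6*I*√2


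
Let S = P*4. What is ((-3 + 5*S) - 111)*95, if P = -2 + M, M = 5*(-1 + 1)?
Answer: -14630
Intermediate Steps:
M = 0 (M = 5*0 = 0)
P = -2 (P = -2 + 0 = -2)
S = -8 (S = -2*4 = -8)
((-3 + 5*S) - 111)*95 = ((-3 + 5*(-8)) - 111)*95 = ((-3 - 40) - 111)*95 = (-43 - 111)*95 = -154*95 = -14630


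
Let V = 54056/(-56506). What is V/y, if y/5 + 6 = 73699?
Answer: -27028/10410241645 ≈ -2.5963e-6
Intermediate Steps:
y = 368465 (y = -30 + 5*73699 = -30 + 368495 = 368465)
V = -27028/28253 (V = 54056*(-1/56506) = -27028/28253 ≈ -0.95664)
V/y = -27028/28253/368465 = -27028/28253*1/368465 = -27028/10410241645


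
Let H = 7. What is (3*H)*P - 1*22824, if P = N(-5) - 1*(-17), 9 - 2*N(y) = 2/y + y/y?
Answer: -111894/5 ≈ -22379.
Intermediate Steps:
N(y) = 4 - 1/y (N(y) = 9/2 - (2/y + y/y)/2 = 9/2 - (2/y + 1)/2 = 9/2 - (1 + 2/y)/2 = 9/2 + (-1/2 - 1/y) = 4 - 1/y)
P = 106/5 (P = (4 - 1/(-5)) - 1*(-17) = (4 - 1*(-1/5)) + 17 = (4 + 1/5) + 17 = 21/5 + 17 = 106/5 ≈ 21.200)
(3*H)*P - 1*22824 = (3*7)*(106/5) - 1*22824 = 21*(106/5) - 22824 = 2226/5 - 22824 = -111894/5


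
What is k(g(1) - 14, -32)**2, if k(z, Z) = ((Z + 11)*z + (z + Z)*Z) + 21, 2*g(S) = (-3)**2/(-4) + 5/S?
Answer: 188046369/64 ≈ 2.9382e+6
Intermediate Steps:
g(S) = -9/8 + 5/(2*S) (g(S) = ((-3)**2/(-4) + 5/S)/2 = (9*(-1/4) + 5/S)/2 = (-9/4 + 5/S)/2 = -9/8 + 5/(2*S))
k(z, Z) = 21 + Z*(Z + z) + z*(11 + Z) (k(z, Z) = ((11 + Z)*z + (Z + z)*Z) + 21 = (z*(11 + Z) + Z*(Z + z)) + 21 = (Z*(Z + z) + z*(11 + Z)) + 21 = 21 + Z*(Z + z) + z*(11 + Z))
k(g(1) - 14, -32)**2 = (21 + (-32)**2 + 11*((1/8)*(20 - 9*1)/1 - 14) + 2*(-32)*((1/8)*(20 - 9*1)/1 - 14))**2 = (21 + 1024 + 11*((1/8)*1*(20 - 9) - 14) + 2*(-32)*((1/8)*1*(20 - 9) - 14))**2 = (21 + 1024 + 11*((1/8)*1*11 - 14) + 2*(-32)*((1/8)*1*11 - 14))**2 = (21 + 1024 + 11*(11/8 - 14) + 2*(-32)*(11/8 - 14))**2 = (21 + 1024 + 11*(-101/8) + 2*(-32)*(-101/8))**2 = (21 + 1024 - 1111/8 + 808)**2 = (13713/8)**2 = 188046369/64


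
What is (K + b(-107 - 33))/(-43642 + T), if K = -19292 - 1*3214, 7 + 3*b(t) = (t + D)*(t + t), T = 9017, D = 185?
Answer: 641/831 ≈ 0.77136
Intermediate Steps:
b(t) = -7/3 + 2*t*(185 + t)/3 (b(t) = -7/3 + ((t + 185)*(t + t))/3 = -7/3 + ((185 + t)*(2*t))/3 = -7/3 + (2*t*(185 + t))/3 = -7/3 + 2*t*(185 + t)/3)
K = -22506 (K = -19292 - 3214 = -22506)
(K + b(-107 - 33))/(-43642 + T) = (-22506 + (-7/3 + 2*(-107 - 33)**2/3 + 370*(-107 - 33)/3))/(-43642 + 9017) = (-22506 + (-7/3 + (2/3)*(-140)**2 + (370/3)*(-140)))/(-34625) = (-22506 + (-7/3 + (2/3)*19600 - 51800/3))*(-1/34625) = (-22506 + (-7/3 + 39200/3 - 51800/3))*(-1/34625) = (-22506 - 12607/3)*(-1/34625) = -80125/3*(-1/34625) = 641/831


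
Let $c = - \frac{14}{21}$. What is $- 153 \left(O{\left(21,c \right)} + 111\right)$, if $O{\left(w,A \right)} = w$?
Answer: $-20196$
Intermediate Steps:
$c = - \frac{2}{3}$ ($c = \left(-14\right) \frac{1}{21} = - \frac{2}{3} \approx -0.66667$)
$- 153 \left(O{\left(21,c \right)} + 111\right) = - 153 \left(21 + 111\right) = \left(-153\right) 132 = -20196$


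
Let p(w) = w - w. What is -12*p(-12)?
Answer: 0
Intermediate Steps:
p(w) = 0
-12*p(-12) = -12*0 = 0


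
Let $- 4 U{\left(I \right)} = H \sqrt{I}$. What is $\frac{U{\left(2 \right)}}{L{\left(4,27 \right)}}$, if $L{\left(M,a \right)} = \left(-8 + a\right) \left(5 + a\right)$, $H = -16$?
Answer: $\frac{\sqrt{2}}{152} \approx 0.009304$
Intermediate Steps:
$U{\left(I \right)} = 4 \sqrt{I}$ ($U{\left(I \right)} = - \frac{\left(-16\right) \sqrt{I}}{4} = 4 \sqrt{I}$)
$\frac{U{\left(2 \right)}}{L{\left(4,27 \right)}} = \frac{4 \sqrt{2}}{-40 + 27^{2} - 81} = \frac{4 \sqrt{2}}{-40 + 729 - 81} = \frac{4 \sqrt{2}}{608} = 4 \sqrt{2} \cdot \frac{1}{608} = \frac{\sqrt{2}}{152}$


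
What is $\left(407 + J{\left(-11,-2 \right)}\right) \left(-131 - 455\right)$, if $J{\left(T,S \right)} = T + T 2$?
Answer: $-219164$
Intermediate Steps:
$J{\left(T,S \right)} = 3 T$ ($J{\left(T,S \right)} = T + 2 T = 3 T$)
$\left(407 + J{\left(-11,-2 \right)}\right) \left(-131 - 455\right) = \left(407 + 3 \left(-11\right)\right) \left(-131 - 455\right) = \left(407 - 33\right) \left(-586\right) = 374 \left(-586\right) = -219164$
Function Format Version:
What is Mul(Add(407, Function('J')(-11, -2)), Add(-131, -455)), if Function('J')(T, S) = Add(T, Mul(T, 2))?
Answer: -219164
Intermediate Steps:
Function('J')(T, S) = Mul(3, T) (Function('J')(T, S) = Add(T, Mul(2, T)) = Mul(3, T))
Mul(Add(407, Function('J')(-11, -2)), Add(-131, -455)) = Mul(Add(407, Mul(3, -11)), Add(-131, -455)) = Mul(Add(407, -33), -586) = Mul(374, -586) = -219164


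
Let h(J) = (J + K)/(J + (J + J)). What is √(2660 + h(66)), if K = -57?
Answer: √1287462/22 ≈ 51.576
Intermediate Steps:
h(J) = (-57 + J)/(3*J) (h(J) = (J - 57)/(J + (J + J)) = (-57 + J)/(J + 2*J) = (-57 + J)/((3*J)) = (-57 + J)*(1/(3*J)) = (-57 + J)/(3*J))
√(2660 + h(66)) = √(2660 + (⅓)*(-57 + 66)/66) = √(2660 + (⅓)*(1/66)*9) = √(2660 + 1/22) = √(58521/22) = √1287462/22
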